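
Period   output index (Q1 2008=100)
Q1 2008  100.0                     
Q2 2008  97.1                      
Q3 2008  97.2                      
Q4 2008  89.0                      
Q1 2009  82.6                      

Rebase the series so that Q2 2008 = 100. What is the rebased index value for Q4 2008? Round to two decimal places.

Rebased(Q4 2008) = 89.0 / 97.1 × 100 = 91.6581

91.66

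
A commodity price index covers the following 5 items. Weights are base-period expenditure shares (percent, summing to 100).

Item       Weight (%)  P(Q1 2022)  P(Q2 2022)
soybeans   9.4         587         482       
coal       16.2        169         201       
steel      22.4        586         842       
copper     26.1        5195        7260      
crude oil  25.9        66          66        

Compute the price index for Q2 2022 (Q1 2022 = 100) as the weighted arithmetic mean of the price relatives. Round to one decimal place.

121.5

soybeans: 9.4 × (482/587) = 9.4 × 0.821124 = 7.7186
coal: 16.2 × (201/169) = 16.2 × 1.189349 = 19.2675
steel: 22.4 × (842/586) = 22.4 × 1.436860 = 32.1857
copper: 26.1 × (7260/5195) = 26.1 × 1.397498 = 36.4747
crude oil: 25.9 × (66/66) = 25.9 × 1.000000 = 25.9000
Index = Σ wᵢ·(p₁ᵢ/p₀ᵢ) = 7.7186 + 19.2675 + 32.1857 + 36.4747 + 25.9000 = 121.5464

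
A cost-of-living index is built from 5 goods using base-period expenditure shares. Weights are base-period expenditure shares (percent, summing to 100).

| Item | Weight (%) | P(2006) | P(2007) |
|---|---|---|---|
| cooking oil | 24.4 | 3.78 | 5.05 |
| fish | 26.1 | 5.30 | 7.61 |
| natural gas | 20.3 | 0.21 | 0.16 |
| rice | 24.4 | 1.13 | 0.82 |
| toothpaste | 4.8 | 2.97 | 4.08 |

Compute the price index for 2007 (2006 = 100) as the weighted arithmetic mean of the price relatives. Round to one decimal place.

109.8

cooking oil: 24.4 × (5.05/3.78) = 24.4 × 1.335979 = 32.5979
fish: 26.1 × (7.61/5.30) = 26.1 × 1.435849 = 37.4757
natural gas: 20.3 × (0.16/0.21) = 20.3 × 0.761905 = 15.4667
rice: 24.4 × (0.82/1.13) = 24.4 × 0.725664 = 17.7062
toothpaste: 4.8 × (4.08/2.97) = 4.8 × 1.373737 = 6.5939
Index = Σ wᵢ·(p₁ᵢ/p₀ᵢ) = 32.5979 + 37.4757 + 15.4667 + 17.7062 + 6.5939 = 109.8403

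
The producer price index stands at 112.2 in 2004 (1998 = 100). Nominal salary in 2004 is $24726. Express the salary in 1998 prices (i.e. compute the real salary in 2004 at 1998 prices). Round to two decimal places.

Real = Nominal ÷ (Index/100) = 24726 ÷ (112.2/100)
     = 24726 ÷ 1.122 = 22037.4332

22037.43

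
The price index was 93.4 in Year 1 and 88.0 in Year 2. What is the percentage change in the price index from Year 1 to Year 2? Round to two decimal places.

-5.78%

Change = (88.0 − 93.4) / 93.4 × 100
       = -5.4 / 93.4 × 100 = -5.7816%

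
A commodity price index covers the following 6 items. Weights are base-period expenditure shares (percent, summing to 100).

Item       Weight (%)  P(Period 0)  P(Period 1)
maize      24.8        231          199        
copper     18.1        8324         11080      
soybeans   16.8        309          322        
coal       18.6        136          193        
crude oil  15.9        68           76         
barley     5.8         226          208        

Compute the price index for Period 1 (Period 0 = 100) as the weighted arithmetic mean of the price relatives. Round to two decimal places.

maize: 24.8 × (199/231) = 24.8 × 0.861472 = 21.3645
copper: 18.1 × (11080/8324) = 18.1 × 1.331091 = 24.0927
soybeans: 16.8 × (322/309) = 16.8 × 1.042071 = 17.5068
coal: 18.6 × (193/136) = 18.6 × 1.419118 = 26.3956
crude oil: 15.9 × (76/68) = 15.9 × 1.117647 = 17.7706
barley: 5.8 × (208/226) = 5.8 × 0.920354 = 5.3381
Index = Σ wᵢ·(p₁ᵢ/p₀ᵢ) = 21.3645 + 24.0927 + 17.5068 + 26.3956 + 17.7706 + 5.3381 = 112.4683

112.47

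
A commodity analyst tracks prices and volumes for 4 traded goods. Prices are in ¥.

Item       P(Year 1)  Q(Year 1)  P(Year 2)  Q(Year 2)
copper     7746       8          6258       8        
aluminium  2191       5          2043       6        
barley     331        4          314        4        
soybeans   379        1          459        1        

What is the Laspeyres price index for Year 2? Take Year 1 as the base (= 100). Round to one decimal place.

Laspeyres price index uses base-period quantities as weights.
ΣP(Year 2)·Q(Year 1) = 6258×8 + 2043×5 + 314×4 + 459×1 = 50064 + 10215 + 1256 + 459 = 61994
ΣP(Year 1)·Q(Year 1) = 7746×8 + 2191×5 + 331×4 + 379×1 = 61968 + 10955 + 1324 + 379 = 74626
Index = 61994 / 74626 × 100 = 83.0729

83.1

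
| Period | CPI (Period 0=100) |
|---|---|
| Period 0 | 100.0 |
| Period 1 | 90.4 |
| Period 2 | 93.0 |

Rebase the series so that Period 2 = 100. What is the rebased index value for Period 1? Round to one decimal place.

97.2

Rebased(Period 1) = 90.4 / 93.0 × 100 = 97.2043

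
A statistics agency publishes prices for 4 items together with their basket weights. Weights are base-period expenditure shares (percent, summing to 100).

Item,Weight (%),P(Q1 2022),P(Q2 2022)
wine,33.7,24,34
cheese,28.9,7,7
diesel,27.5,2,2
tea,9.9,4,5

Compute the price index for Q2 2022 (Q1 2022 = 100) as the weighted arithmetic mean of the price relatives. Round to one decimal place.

116.5

wine: 33.7 × (34/24) = 33.7 × 1.416667 = 47.7417
cheese: 28.9 × (7/7) = 28.9 × 1.000000 = 28.9000
diesel: 27.5 × (2/2) = 27.5 × 1.000000 = 27.5000
tea: 9.9 × (5/4) = 9.9 × 1.250000 = 12.3750
Index = Σ wᵢ·(p₁ᵢ/p₀ᵢ) = 47.7417 + 28.9000 + 27.5000 + 12.3750 = 116.5167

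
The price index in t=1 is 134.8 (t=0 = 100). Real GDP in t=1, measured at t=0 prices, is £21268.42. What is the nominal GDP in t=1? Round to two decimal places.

28669.83

Nominal = Real × (Index/100) = 21268.42 × (134.8/100)
        = 21268.42 × 1.348 = 28669.8302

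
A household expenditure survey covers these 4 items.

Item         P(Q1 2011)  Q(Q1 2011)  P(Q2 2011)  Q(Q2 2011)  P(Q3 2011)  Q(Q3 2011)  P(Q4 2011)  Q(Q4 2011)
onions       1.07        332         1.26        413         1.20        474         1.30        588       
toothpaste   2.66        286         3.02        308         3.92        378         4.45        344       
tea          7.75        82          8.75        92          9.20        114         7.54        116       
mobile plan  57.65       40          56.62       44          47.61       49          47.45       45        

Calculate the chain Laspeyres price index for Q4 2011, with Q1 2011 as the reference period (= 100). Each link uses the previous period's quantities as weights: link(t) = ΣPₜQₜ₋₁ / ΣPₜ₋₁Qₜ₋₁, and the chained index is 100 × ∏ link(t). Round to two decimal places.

Link Q1 2011→Q2 2011:
ΣP(Q2 2011)Q(Q1 2011) = 1.26×332 + 3.02×286 + 8.75×82 + 56.62×40 = 418.32 + 863.72 + 717.5 + 2264.8 = 4264.34
ΣP(Q1 2011)Q(Q1 2011) = 1.07×332 + 2.66×286 + 7.75×82 + 57.65×40 = 355.24 + 760.76 + 635.5 + 2306 = 4057.5
link = 4264.34/4057.5 = 1.050977
Link Q2 2011→Q3 2011:
ΣP(Q3 2011)Q(Q2 2011) = 1.20×413 + 3.92×308 + 9.20×92 + 47.61×44 = 495.6 + 1207.36 + 846.4 + 2094.84 = 4644.2
ΣP(Q2 2011)Q(Q2 2011) = 1.26×413 + 3.02×308 + 8.75×92 + 56.62×44 = 520.38 + 930.16 + 805 + 2491.28 = 4746.82
link = 4644.2/4746.82 = 0.978381
Link Q3 2011→Q4 2011:
ΣP(Q4 2011)Q(Q3 2011) = 1.30×474 + 4.45×378 + 7.54×114 + 47.45×49 = 616.2 + 1682.1 + 859.56 + 2325.05 = 5482.91
ΣP(Q3 2011)Q(Q3 2011) = 1.20×474 + 3.92×378 + 9.20×114 + 47.61×49 = 568.8 + 1481.76 + 1048.8 + 2332.89 = 5432.25
link = 5482.91/5432.25 = 1.009326
Chained index = 100 × 1.050977 × 0.978381 × 1.009326 = 103.7846

103.78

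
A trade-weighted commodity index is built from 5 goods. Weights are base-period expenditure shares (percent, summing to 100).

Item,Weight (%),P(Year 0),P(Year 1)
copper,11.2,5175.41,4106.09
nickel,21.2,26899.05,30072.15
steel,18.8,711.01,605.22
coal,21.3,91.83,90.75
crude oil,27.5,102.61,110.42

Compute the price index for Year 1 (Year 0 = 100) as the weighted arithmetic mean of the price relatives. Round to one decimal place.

copper: 11.2 × (4106.09/5175.41) = 11.2 × 0.793384 = 8.8859
nickel: 21.2 × (30072.15/26899.05) = 21.2 × 1.117963 = 23.7008
steel: 18.8 × (605.22/711.01) = 18.8 × 0.851212 = 16.0028
coal: 21.3 × (90.75/91.83) = 21.3 × 0.988239 = 21.0495
crude oil: 27.5 × (110.42/102.61) = 27.5 × 1.076113 = 29.5931
Index = Σ wᵢ·(p₁ᵢ/p₀ᵢ) = 8.8859 + 23.7008 + 16.0028 + 21.0495 + 29.5931 = 99.2321

99.2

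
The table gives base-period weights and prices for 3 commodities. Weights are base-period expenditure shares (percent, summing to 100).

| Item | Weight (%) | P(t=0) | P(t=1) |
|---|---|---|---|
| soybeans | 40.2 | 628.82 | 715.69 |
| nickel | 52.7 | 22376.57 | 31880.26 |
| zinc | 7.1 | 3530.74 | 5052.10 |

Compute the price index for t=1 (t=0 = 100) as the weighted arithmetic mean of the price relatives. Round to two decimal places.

131.00

soybeans: 40.2 × (715.69/628.82) = 40.2 × 1.138148 = 45.7535
nickel: 52.7 × (31880.26/22376.57) = 52.7 × 1.424716 = 75.0825
zinc: 7.1 × (5052.10/3530.74) = 7.1 × 1.430890 = 10.1593
Index = Σ wᵢ·(p₁ᵢ/p₀ᵢ) = 45.7535 + 75.0825 + 10.1593 = 130.9954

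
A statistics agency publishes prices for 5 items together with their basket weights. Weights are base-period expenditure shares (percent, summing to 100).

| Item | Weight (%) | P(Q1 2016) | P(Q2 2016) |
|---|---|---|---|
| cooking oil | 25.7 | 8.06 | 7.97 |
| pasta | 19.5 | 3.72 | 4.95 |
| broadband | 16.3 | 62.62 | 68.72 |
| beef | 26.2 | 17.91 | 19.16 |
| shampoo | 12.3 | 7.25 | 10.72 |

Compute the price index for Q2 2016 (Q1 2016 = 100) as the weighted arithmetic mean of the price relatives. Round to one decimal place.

115.5

cooking oil: 25.7 × (7.97/8.06) = 25.7 × 0.988834 = 25.4130
pasta: 19.5 × (4.95/3.72) = 19.5 × 1.330645 = 25.9476
broadband: 16.3 × (68.72/62.62) = 16.3 × 1.097413 = 17.8878
beef: 26.2 × (19.16/17.91) = 26.2 × 1.069793 = 28.0286
shampoo: 12.3 × (10.72/7.25) = 12.3 × 1.478621 = 18.1870
Index = Σ wᵢ·(p₁ᵢ/p₀ᵢ) = 25.4130 + 25.9476 + 17.8878 + 28.0286 + 18.1870 = 115.4641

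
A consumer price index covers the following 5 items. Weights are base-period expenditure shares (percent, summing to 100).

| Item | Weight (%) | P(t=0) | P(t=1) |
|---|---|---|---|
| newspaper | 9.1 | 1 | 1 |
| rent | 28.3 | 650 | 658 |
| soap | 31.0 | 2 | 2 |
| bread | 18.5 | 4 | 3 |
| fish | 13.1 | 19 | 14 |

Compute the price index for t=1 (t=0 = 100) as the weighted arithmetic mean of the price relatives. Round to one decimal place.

newspaper: 9.1 × (1/1) = 9.1 × 1.000000 = 9.1000
rent: 28.3 × (658/650) = 28.3 × 1.012308 = 28.6483
soap: 31.0 × (2/2) = 31.0 × 1.000000 = 31.0000
bread: 18.5 × (3/4) = 18.5 × 0.750000 = 13.8750
fish: 13.1 × (14/19) = 13.1 × 0.736842 = 9.6526
Index = Σ wᵢ·(p₁ᵢ/p₀ᵢ) = 9.1000 + 28.6483 + 31.0000 + 13.8750 + 9.6526 = 92.2759

92.3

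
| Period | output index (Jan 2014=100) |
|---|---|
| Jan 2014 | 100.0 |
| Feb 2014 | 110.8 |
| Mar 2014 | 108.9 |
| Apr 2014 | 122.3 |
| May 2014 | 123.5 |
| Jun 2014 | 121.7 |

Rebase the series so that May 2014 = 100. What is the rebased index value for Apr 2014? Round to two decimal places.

Rebased(Apr 2014) = 122.3 / 123.5 × 100 = 99.0283

99.03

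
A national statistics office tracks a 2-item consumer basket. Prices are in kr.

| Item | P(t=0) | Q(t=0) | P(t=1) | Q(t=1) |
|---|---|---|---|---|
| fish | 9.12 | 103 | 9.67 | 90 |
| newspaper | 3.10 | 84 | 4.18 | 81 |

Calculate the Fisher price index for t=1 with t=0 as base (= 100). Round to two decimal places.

112.53

Laspeyres component (base-period weights):
ΣP(t=1)Q(t=0) = 9.67×103 + 4.18×84 = 996.01 + 351.12 = 1347.13
ΣP(t=0)Q(t=0) = 9.12×103 + 3.10×84 = 939.36 + 260.4 = 1199.76
L = 1347.13 / 1199.76 × 100 = 112.2833
Paasche component (current-period weights):
ΣP(t=1)Q(t=1) = 9.67×90 + 4.18×81 = 870.3 + 338.58 = 1208.88
ΣP(t=0)Q(t=1) = 9.12×90 + 3.10×81 = 820.8 + 251.1 = 1071.9
P = 1208.88 / 1071.9 × 100 = 112.7792
Fisher = √(L × P) = √(112.2833 × 112.7792) = 112.5310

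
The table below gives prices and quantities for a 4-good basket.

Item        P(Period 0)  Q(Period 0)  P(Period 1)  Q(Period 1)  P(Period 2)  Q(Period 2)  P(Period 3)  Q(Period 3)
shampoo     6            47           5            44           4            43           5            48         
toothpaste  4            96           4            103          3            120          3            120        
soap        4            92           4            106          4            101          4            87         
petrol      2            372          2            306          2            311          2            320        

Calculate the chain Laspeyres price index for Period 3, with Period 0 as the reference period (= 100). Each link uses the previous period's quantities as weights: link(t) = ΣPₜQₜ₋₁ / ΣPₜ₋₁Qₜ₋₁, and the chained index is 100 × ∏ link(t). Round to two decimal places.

Link Period 0→Period 1:
ΣP(Period 1)Q(Period 0) = 5×47 + 4×96 + 4×92 + 2×372 = 235 + 384 + 368 + 744 = 1731
ΣP(Period 0)Q(Period 0) = 6×47 + 4×96 + 4×92 + 2×372 = 282 + 384 + 368 + 744 = 1778
link = 1731/1778 = 0.973566
Link Period 1→Period 2:
ΣP(Period 2)Q(Period 1) = 4×44 + 3×103 + 4×106 + 2×306 = 176 + 309 + 424 + 612 = 1521
ΣP(Period 1)Q(Period 1) = 5×44 + 4×103 + 4×106 + 2×306 = 220 + 412 + 424 + 612 = 1668
link = 1521/1668 = 0.911871
Link Period 2→Period 3:
ΣP(Period 3)Q(Period 2) = 5×43 + 3×120 + 4×101 + 2×311 = 215 + 360 + 404 + 622 = 1601
ΣP(Period 2)Q(Period 2) = 4×43 + 3×120 + 4×101 + 2×311 = 172 + 360 + 404 + 622 = 1558
link = 1601/1558 = 1.027599
Chained index = 100 × 0.973566 × 0.911871 × 1.027599 = 91.2268

91.23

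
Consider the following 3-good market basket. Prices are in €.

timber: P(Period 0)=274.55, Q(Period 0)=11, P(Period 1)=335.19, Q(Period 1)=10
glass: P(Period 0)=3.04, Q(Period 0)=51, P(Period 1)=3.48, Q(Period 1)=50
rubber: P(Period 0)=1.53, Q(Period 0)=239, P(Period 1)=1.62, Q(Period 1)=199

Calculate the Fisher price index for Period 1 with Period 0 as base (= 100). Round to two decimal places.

Laspeyres component (base-period weights):
ΣP(Period 1)Q(Period 0) = 335.19×11 + 3.48×51 + 1.62×239 = 3687.09 + 177.48 + 387.18 = 4251.75
ΣP(Period 0)Q(Period 0) = 274.55×11 + 3.04×51 + 1.53×239 = 3020.05 + 155.04 + 365.67 = 3540.76
L = 4251.75 / 3540.76 × 100 = 120.0802
Paasche component (current-period weights):
ΣP(Period 1)Q(Period 1) = 335.19×10 + 3.48×50 + 1.62×199 = 3351.9 + 174 + 322.38 = 3848.28
ΣP(Period 0)Q(Period 1) = 274.55×10 + 3.04×50 + 1.53×199 = 2745.5 + 152 + 304.47 = 3201.97
P = 3848.28 / 3201.97 × 100 = 120.1848
Fisher = √(L × P) = √(120.0802 × 120.1848) = 120.1324

120.13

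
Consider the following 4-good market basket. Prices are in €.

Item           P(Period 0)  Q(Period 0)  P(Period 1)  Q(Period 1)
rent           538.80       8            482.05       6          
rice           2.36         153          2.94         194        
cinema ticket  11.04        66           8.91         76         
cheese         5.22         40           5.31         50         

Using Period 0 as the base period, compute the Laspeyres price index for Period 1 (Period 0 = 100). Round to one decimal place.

Laspeyres price index uses base-period quantities as weights.
ΣP(Period 1)·Q(Period 0) = 482.05×8 + 2.94×153 + 8.91×66 + 5.31×40 = 3856.4 + 449.82 + 588.06 + 212.4 = 5106.68
ΣP(Period 0)·Q(Period 0) = 538.80×8 + 2.36×153 + 11.04×66 + 5.22×40 = 4310.4 + 361.08 + 728.64 + 208.8 = 5608.92
Index = 5106.68 / 5608.92 × 100 = 91.0457

91.0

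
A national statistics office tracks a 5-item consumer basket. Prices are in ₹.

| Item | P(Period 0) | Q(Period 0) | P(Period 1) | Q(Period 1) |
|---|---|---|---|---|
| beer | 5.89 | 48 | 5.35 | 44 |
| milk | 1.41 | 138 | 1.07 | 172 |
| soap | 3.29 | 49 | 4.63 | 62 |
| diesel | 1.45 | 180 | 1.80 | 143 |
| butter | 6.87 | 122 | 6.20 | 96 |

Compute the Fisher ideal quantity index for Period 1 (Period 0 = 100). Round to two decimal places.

90.79

Laspeyres component (base-period weights):
ΣP(Period 0)Q(Period 1) = 5.89×44 + 1.41×172 + 3.29×62 + 1.45×143 + 6.87×96 = 259.16 + 242.52 + 203.98 + 207.35 + 659.52 = 1572.53
ΣP(Period 0)Q(Period 0) = 5.89×48 + 1.41×138 + 3.29×49 + 1.45×180 + 6.87×122 = 282.72 + 194.58 + 161.21 + 261 + 838.14 = 1737.65
L = 1572.53 / 1737.65 × 100 = 90.4975
Paasche component (current-period weights):
ΣP(Period 1)Q(Period 1) = 5.35×44 + 1.07×172 + 4.63×62 + 1.80×143 + 6.20×96 = 235.4 + 184.04 + 287.06 + 257.4 + 595.2 = 1559.1
ΣP(Period 1)Q(Period 0) = 5.35×48 + 1.07×138 + 4.63×49 + 1.80×180 + 6.20×122 = 256.8 + 147.66 + 226.87 + 324 + 756.4 = 1711.73
P = 1559.1 / 1711.73 × 100 = 91.0833
Fisher = √(L × P) = √(90.4975 × 91.0833) = 90.7899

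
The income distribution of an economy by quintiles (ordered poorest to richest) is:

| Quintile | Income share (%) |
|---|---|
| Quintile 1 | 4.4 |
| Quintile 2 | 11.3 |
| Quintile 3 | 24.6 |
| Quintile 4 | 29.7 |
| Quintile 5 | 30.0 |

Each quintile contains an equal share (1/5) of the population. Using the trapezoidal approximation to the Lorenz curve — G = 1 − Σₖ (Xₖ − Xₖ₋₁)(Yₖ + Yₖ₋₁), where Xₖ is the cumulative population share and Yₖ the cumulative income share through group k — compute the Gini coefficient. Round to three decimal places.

Cumulative income shares Yₖ: 0.0440, 0.1570, 0.4030, 0.7000, 1.0000
Σ (Xₖ−Xₖ₋₁)(Yₖ+Yₖ₋₁) = (1/5)(0.0440+0.0000) + (1/5)(0.1570+0.0440) + (1/5)(0.4030+0.1570) + (1/5)(0.7000+0.4030) + (1/5)(1.0000+0.7000)
  = 0.0088 + 0.0402 + 0.1120 + 0.2206 + 0.3400 = 0.7216
G = 1 − 0.7216 = 0.2784

0.278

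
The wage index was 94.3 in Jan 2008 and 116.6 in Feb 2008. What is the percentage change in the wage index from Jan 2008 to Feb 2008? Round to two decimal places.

23.65%

Change = (116.6 − 94.3) / 94.3 × 100
       = 22.3 / 94.3 × 100 = 23.6479%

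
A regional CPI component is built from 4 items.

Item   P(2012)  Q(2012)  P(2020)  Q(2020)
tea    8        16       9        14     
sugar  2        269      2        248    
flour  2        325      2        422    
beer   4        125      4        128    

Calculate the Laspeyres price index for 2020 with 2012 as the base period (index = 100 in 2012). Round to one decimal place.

Laspeyres price index uses base-period quantities as weights.
ΣP(2020)·Q(2012) = 9×16 + 2×269 + 2×325 + 4×125 = 144 + 538 + 650 + 500 = 1832
ΣP(2012)·Q(2012) = 8×16 + 2×269 + 2×325 + 4×125 = 128 + 538 + 650 + 500 = 1816
Index = 1832 / 1816 × 100 = 100.8811

100.9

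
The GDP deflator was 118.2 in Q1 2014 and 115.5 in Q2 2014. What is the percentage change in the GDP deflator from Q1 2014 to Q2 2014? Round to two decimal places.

Change = (115.5 − 118.2) / 118.2 × 100
       = -2.7 / 118.2 × 100 = -2.2843%

-2.28%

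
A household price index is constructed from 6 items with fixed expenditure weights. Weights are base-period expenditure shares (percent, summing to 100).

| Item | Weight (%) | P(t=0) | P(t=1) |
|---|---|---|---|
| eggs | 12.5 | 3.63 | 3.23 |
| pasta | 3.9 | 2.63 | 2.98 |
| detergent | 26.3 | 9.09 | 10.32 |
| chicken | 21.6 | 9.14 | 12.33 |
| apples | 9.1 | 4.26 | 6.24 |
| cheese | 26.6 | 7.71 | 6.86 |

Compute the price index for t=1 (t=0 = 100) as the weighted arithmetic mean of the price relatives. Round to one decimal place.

eggs: 12.5 × (3.23/3.63) = 12.5 × 0.889807 = 11.1226
pasta: 3.9 × (2.98/2.63) = 3.9 × 1.133080 = 4.4190
detergent: 26.3 × (10.32/9.09) = 26.3 × 1.135314 = 29.8587
chicken: 21.6 × (12.33/9.14) = 21.6 × 1.349015 = 29.1387
apples: 9.1 × (6.24/4.26) = 9.1 × 1.464789 = 13.3296
cheese: 26.6 × (6.86/7.71) = 26.6 × 0.889754 = 23.6674
Index = Σ wᵢ·(p₁ᵢ/p₀ᵢ) = 11.1226 + 4.4190 + 29.8587 + 29.1387 + 13.3296 + 23.6674 = 111.5361

111.5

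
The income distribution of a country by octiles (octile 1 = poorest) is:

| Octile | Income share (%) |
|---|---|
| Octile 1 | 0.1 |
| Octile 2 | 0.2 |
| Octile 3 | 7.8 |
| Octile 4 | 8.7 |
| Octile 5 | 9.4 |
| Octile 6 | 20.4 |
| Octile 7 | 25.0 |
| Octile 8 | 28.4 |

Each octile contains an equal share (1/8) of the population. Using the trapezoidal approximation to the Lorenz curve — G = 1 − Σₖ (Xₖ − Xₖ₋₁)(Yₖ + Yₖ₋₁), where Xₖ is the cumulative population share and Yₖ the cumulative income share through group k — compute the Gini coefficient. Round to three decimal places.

0.451

Cumulative income shares Yₖ: 0.0010, 0.0030, 0.0810, 0.1680, 0.2620, 0.4660, 0.7160, 1.0000
Σ (Xₖ−Xₖ₋₁)(Yₖ+Yₖ₋₁) = (1/8)(0.0010+0.0000) + (1/8)(0.0030+0.0010) + (1/8)(0.0810+0.0030) + (1/8)(0.1680+0.0810) + (1/8)(0.2620+0.1680) + (1/8)(0.4660+0.2620) + (1/8)(0.7160+0.4660) + (1/8)(1.0000+0.7160)
  = 0.0001 + 0.0005 + 0.0105 + 0.0311 + 0.0537 + 0.0910 + 0.1477 + 0.2145 = 0.5493
G = 1 − 0.5493 = 0.4507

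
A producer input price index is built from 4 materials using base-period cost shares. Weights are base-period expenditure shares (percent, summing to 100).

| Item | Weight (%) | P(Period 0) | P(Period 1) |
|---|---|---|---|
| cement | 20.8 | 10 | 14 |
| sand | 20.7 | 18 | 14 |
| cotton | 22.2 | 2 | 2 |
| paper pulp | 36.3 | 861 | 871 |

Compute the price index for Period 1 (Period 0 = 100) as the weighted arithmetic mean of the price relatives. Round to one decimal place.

104.1

cement: 20.8 × (14/10) = 20.8 × 1.400000 = 29.1200
sand: 20.7 × (14/18) = 20.7 × 0.777778 = 16.1000
cotton: 22.2 × (2/2) = 22.2 × 1.000000 = 22.2000
paper pulp: 36.3 × (871/861) = 36.3 × 1.011614 = 36.7216
Index = Σ wᵢ·(p₁ᵢ/p₀ᵢ) = 29.1200 + 16.1000 + 22.2000 + 36.7216 = 104.1416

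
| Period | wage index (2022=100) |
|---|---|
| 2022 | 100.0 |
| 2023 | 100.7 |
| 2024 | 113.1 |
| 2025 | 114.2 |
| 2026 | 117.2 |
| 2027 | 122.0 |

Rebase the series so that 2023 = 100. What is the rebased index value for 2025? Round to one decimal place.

Rebased(2025) = 114.2 / 100.7 × 100 = 113.4062

113.4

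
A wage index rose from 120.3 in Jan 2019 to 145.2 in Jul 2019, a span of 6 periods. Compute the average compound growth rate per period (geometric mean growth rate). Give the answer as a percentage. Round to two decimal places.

Growth factor = (145.2/120.3)^(1/6) = (1.206983)^(1/6) = 1.031851
Growth rate = 1.031851 − 1 = 0.031851 = 3.1851%

3.19%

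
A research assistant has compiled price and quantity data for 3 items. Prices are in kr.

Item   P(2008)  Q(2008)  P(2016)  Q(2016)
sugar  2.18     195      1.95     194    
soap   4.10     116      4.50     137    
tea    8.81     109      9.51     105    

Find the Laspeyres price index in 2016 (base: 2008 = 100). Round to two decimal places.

104.18

Laspeyres price index uses base-period quantities as weights.
ΣP(2016)·Q(2008) = 1.95×195 + 4.50×116 + 9.51×109 = 380.25 + 522 + 1036.59 = 1938.84
ΣP(2008)·Q(2008) = 2.18×195 + 4.10×116 + 8.81×109 = 425.1 + 475.6 + 960.29 = 1860.99
Index = 1938.84 / 1860.99 × 100 = 104.1833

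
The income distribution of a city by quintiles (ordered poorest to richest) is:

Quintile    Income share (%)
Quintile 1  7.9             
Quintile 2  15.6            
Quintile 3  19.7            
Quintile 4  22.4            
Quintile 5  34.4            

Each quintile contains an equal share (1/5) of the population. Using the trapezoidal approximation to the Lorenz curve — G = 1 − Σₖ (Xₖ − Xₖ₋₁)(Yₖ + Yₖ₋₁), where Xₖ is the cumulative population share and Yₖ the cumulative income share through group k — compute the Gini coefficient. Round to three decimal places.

0.239

Cumulative income shares Yₖ: 0.0790, 0.2350, 0.4320, 0.6560, 1.0000
Σ (Xₖ−Xₖ₋₁)(Yₖ+Yₖ₋₁) = (1/5)(0.0790+0.0000) + (1/5)(0.2350+0.0790) + (1/5)(0.4320+0.2350) + (1/5)(0.6560+0.4320) + (1/5)(1.0000+0.6560)
  = 0.0158 + 0.0628 + 0.1334 + 0.2176 + 0.3312 = 0.7608
G = 1 − 0.7608 = 0.2392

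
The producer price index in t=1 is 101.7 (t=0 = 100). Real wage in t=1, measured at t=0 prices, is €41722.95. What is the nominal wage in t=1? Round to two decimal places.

42432.24

Nominal = Real × (Index/100) = 41722.95 × (101.7/100)
        = 41722.95 × 1.017 = 42432.2402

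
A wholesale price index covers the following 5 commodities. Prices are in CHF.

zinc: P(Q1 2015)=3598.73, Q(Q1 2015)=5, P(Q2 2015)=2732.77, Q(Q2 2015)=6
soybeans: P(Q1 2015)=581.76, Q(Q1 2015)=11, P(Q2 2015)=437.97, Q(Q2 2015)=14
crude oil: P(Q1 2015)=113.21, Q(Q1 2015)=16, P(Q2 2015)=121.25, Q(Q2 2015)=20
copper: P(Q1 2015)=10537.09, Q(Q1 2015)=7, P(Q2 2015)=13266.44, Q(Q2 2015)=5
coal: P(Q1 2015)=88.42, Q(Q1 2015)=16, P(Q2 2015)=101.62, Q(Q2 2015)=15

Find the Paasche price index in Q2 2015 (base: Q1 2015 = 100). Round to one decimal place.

Paasche price index uses current-period quantities as weights.
ΣP(Q2 2015)·Q(Q2 2015) = 2732.77×6 + 437.97×14 + 121.25×20 + 13266.44×5 + 101.62×15 = 16396.62 + 6131.58 + 2425 + 66332.2 + 1524.3 = 92809.7
ΣP(Q1 2015)·Q(Q2 2015) = 3598.73×6 + 581.76×14 + 113.21×20 + 10537.09×5 + 88.42×15 = 21592.38 + 8144.64 + 2264.2 + 52685.45 + 1326.3 = 86012.97
Index = 92809.7 / 86012.97 × 100 = 107.9020

107.9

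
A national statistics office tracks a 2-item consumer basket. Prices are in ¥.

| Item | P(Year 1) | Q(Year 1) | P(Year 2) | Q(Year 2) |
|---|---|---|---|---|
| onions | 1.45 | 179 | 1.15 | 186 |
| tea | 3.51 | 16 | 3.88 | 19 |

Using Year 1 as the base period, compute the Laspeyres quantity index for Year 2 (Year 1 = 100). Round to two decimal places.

106.55

Laspeyres quantity index uses base-period prices as weights.
ΣP(Year 1)·Q(Year 2) = 1.45×186 + 3.51×19 = 269.7 + 66.69 = 336.39
ΣP(Year 1)·Q(Year 1) = 1.45×179 + 3.51×16 = 259.55 + 56.16 = 315.71
Index = 336.39 / 315.71 × 100 = 106.5503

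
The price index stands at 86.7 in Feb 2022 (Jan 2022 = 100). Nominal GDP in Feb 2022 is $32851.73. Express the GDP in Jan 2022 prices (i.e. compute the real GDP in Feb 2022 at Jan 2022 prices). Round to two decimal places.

37891.27

Real = Nominal ÷ (Index/100) = 32851.73 ÷ (86.7/100)
     = 32851.73 ÷ 0.867 = 37891.2687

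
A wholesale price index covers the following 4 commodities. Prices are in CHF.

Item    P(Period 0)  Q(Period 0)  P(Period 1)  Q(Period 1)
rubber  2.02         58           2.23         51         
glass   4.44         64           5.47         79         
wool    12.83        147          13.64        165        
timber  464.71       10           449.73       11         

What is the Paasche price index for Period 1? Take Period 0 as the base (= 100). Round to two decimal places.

100.79

Paasche price index uses current-period quantities as weights.
ΣP(Period 1)·Q(Period 1) = 2.23×51 + 5.47×79 + 13.64×165 + 449.73×11 = 113.73 + 432.13 + 2250.6 + 4947.03 = 7743.49
ΣP(Period 0)·Q(Period 1) = 2.02×51 + 4.44×79 + 12.83×165 + 464.71×11 = 103.02 + 350.76 + 2116.95 + 5111.81 = 7682.54
Index = 7743.49 / 7682.54 × 100 = 100.7934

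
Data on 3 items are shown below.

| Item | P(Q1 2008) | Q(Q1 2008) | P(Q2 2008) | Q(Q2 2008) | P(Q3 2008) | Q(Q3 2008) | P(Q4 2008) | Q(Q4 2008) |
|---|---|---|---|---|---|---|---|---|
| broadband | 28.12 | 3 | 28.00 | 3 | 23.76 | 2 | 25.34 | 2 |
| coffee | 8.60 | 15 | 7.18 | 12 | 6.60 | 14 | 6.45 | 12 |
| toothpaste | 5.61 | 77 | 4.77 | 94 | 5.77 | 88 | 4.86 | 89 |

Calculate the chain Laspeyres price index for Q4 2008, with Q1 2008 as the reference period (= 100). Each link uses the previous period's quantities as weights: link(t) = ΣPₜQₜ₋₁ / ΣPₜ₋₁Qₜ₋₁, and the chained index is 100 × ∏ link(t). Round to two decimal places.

85.19

Link Q1 2008→Q2 2008:
ΣP(Q2 2008)Q(Q1 2008) = 28.00×3 + 7.18×15 + 4.77×77 = 84 + 107.7 + 367.29 = 558.99
ΣP(Q1 2008)Q(Q1 2008) = 28.12×3 + 8.60×15 + 5.61×77 = 84.36 + 129 + 431.97 = 645.33
link = 558.99/645.33 = 0.866208
Link Q2 2008→Q3 2008:
ΣP(Q3 2008)Q(Q2 2008) = 23.76×3 + 6.60×12 + 5.77×94 = 71.28 + 79.2 + 542.38 = 692.86
ΣP(Q2 2008)Q(Q2 2008) = 28.00×3 + 7.18×12 + 4.77×94 = 84 + 86.16 + 448.38 = 618.54
link = 692.86/618.54 = 1.120154
Link Q3 2008→Q4 2008:
ΣP(Q4 2008)Q(Q3 2008) = 25.34×2 + 6.45×14 + 4.86×88 = 50.68 + 90.3 + 427.68 = 568.66
ΣP(Q3 2008)Q(Q3 2008) = 23.76×2 + 6.60×14 + 5.77×88 = 47.52 + 92.4 + 507.76 = 647.68
link = 568.66/647.68 = 0.877995
Chained index = 100 × 0.866208 × 1.120154 × 0.877995 = 85.1907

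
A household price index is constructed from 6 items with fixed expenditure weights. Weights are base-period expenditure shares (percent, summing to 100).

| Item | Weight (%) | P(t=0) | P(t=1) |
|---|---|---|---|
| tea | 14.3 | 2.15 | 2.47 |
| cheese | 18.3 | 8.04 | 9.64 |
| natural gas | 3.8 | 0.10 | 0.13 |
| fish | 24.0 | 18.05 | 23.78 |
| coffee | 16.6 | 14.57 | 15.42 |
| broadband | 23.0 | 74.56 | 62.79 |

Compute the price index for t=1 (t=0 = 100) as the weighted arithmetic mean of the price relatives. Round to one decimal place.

111.9

tea: 14.3 × (2.47/2.15) = 14.3 × 1.148837 = 16.4284
cheese: 18.3 × (9.64/8.04) = 18.3 × 1.199005 = 21.9418
natural gas: 3.8 × (0.13/0.10) = 3.8 × 1.300000 = 4.9400
fish: 24.0 × (23.78/18.05) = 24.0 × 1.317452 = 31.6188
coffee: 16.6 × (15.42/14.57) = 16.6 × 1.058339 = 17.5684
broadband: 23.0 × (62.79/74.56) = 23.0 × 0.842141 = 19.3692
Index = Σ wᵢ·(p₁ᵢ/p₀ᵢ) = 16.4284 + 21.9418 + 4.9400 + 31.6188 + 17.5684 + 19.3692 = 111.8667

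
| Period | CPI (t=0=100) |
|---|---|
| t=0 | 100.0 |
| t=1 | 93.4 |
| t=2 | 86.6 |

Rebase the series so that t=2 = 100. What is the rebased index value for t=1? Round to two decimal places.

107.85

Rebased(t=1) = 93.4 / 86.6 × 100 = 107.8522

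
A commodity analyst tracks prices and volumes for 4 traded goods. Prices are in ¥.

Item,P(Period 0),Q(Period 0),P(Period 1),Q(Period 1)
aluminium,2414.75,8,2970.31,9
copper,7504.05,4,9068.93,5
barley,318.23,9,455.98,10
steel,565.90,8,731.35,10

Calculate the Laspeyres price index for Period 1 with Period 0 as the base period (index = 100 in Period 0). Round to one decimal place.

123.4

Laspeyres price index uses base-period quantities as weights.
ΣP(Period 1)·Q(Period 0) = 2970.31×8 + 9068.93×4 + 455.98×9 + 731.35×8 = 23762.48 + 36275.72 + 4103.82 + 5850.8 = 69992.82
ΣP(Period 0)·Q(Period 0) = 2414.75×8 + 7504.05×4 + 318.23×9 + 565.90×8 = 19318 + 30016.2 + 2864.07 + 4527.2 = 56725.47
Index = 69992.82 / 56725.47 × 100 = 123.3887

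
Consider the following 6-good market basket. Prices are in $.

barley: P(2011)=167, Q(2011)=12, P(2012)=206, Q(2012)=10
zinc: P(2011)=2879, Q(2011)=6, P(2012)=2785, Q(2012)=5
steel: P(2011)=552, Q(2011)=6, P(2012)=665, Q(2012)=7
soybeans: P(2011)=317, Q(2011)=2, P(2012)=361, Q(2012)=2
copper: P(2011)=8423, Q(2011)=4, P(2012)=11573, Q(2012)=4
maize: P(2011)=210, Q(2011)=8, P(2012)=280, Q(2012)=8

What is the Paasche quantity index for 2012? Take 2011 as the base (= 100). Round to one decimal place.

96.5

Paasche quantity index uses current-period prices as weights.
ΣP(2012)·Q(2012) = 206×10 + 2785×5 + 665×7 + 361×2 + 11573×4 + 280×8 = 2060 + 13925 + 4655 + 722 + 46292 + 2240 = 69894
ΣP(2012)·Q(2011) = 206×12 + 2785×6 + 665×6 + 361×2 + 11573×4 + 280×8 = 2472 + 16710 + 3990 + 722 + 46292 + 2240 = 72426
Index = 69894 / 72426 × 100 = 96.5040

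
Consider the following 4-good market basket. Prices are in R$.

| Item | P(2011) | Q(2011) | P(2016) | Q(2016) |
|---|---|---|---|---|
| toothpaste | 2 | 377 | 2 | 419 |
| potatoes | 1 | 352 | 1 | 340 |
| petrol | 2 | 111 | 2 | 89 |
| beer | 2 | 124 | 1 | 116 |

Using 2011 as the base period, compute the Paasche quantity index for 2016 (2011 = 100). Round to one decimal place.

101.4

Paasche quantity index uses current-period prices as weights.
ΣP(2016)·Q(2016) = 2×419 + 1×340 + 2×89 + 1×116 = 838 + 340 + 178 + 116 = 1472
ΣP(2016)·Q(2011) = 2×377 + 1×352 + 2×111 + 1×124 = 754 + 352 + 222 + 124 = 1452
Index = 1472 / 1452 × 100 = 101.3774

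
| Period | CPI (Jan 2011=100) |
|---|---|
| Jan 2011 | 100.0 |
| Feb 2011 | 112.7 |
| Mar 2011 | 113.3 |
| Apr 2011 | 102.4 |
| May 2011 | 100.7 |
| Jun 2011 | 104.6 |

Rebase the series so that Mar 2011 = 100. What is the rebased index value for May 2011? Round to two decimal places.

Rebased(May 2011) = 100.7 / 113.3 × 100 = 88.8791

88.88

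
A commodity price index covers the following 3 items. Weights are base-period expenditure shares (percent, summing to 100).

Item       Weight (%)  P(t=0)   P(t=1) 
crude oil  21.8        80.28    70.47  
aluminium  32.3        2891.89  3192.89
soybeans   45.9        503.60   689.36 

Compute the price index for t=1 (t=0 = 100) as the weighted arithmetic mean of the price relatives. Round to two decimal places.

117.63

crude oil: 21.8 × (70.47/80.28) = 21.8 × 0.877803 = 19.1361
aluminium: 32.3 × (3192.89/2891.89) = 32.3 × 1.104084 = 35.6619
soybeans: 45.9 × (689.36/503.60) = 45.9 × 1.368864 = 62.8309
Index = Σ wᵢ·(p₁ᵢ/p₀ᵢ) = 19.1361 + 35.6619 + 62.8309 = 117.6289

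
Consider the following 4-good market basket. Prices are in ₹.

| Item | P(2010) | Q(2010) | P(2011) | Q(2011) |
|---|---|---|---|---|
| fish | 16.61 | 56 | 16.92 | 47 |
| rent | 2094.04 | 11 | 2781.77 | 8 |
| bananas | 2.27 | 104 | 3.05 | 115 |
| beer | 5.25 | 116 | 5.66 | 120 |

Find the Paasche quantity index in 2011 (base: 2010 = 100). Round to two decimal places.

Paasche quantity index uses current-period prices as weights.
ΣP(2011)·Q(2011) = 16.92×47 + 2781.77×8 + 3.05×115 + 5.66×120 = 795.24 + 22254.16 + 350.75 + 679.2 = 24079.35
ΣP(2011)·Q(2010) = 16.92×56 + 2781.77×11 + 3.05×104 + 5.66×116 = 947.52 + 30599.47 + 317.2 + 656.56 = 32520.75
Index = 24079.35 / 32520.75 × 100 = 74.0430

74.04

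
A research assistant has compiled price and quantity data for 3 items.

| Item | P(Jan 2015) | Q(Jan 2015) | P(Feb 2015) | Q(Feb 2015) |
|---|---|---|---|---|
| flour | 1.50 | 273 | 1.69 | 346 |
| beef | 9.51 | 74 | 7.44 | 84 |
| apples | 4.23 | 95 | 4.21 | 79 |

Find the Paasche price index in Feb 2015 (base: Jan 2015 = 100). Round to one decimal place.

Paasche price index uses current-period quantities as weights.
ΣP(Feb 2015)·Q(Feb 2015) = 1.69×346 + 7.44×84 + 4.21×79 = 584.74 + 624.96 + 332.59 = 1542.29
ΣP(Jan 2015)·Q(Feb 2015) = 1.50×346 + 9.51×84 + 4.23×79 = 519 + 798.84 + 334.17 = 1652.01
Index = 1542.29 / 1652.01 × 100 = 93.3584

93.4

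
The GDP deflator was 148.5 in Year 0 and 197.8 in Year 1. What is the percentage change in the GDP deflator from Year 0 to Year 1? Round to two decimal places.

33.20%

Change = (197.8 − 148.5) / 148.5 × 100
       = 49.3 / 148.5 × 100 = 33.1987%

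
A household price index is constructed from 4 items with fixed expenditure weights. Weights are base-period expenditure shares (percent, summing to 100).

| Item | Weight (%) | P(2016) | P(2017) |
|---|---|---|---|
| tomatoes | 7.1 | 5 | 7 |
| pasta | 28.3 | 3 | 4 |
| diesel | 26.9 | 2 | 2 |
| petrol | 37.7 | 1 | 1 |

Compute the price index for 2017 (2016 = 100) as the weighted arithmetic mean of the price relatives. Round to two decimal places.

112.27

tomatoes: 7.1 × (7/5) = 7.1 × 1.400000 = 9.9400
pasta: 28.3 × (4/3) = 28.3 × 1.333333 = 37.7333
diesel: 26.9 × (2/2) = 26.9 × 1.000000 = 26.9000
petrol: 37.7 × (1/1) = 37.7 × 1.000000 = 37.7000
Index = Σ wᵢ·(p₁ᵢ/p₀ᵢ) = 9.9400 + 37.7333 + 26.9000 + 37.7000 = 112.2733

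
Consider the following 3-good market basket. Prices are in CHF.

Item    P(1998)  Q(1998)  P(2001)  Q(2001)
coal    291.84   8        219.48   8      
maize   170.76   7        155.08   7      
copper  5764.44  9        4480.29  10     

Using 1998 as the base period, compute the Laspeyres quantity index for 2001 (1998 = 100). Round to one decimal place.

110.4

Laspeyres quantity index uses base-period prices as weights.
ΣP(1998)·Q(2001) = 291.84×8 + 170.76×7 + 5764.44×10 = 2334.72 + 1195.32 + 57644.4 = 61174.44
ΣP(1998)·Q(1998) = 291.84×8 + 170.76×7 + 5764.44×9 = 2334.72 + 1195.32 + 51879.96 = 55410
Index = 61174.44 / 55410 × 100 = 110.4032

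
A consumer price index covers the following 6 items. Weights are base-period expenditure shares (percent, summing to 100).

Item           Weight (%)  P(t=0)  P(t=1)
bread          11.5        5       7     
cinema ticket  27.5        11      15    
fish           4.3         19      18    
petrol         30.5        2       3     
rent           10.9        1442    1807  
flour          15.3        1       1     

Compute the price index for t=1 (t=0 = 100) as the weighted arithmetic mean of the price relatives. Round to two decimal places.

132.38

bread: 11.5 × (7/5) = 11.5 × 1.400000 = 16.1000
cinema ticket: 27.5 × (15/11) = 27.5 × 1.363636 = 37.5000
fish: 4.3 × (18/19) = 4.3 × 0.947368 = 4.0737
petrol: 30.5 × (3/2) = 30.5 × 1.500000 = 45.7500
rent: 10.9 × (1807/1442) = 10.9 × 1.253121 = 13.6590
flour: 15.3 × (1/1) = 15.3 × 1.000000 = 15.3000
Index = Σ wᵢ·(p₁ᵢ/p₀ᵢ) = 16.1000 + 37.5000 + 4.0737 + 45.7500 + 13.6590 + 15.3000 = 132.3827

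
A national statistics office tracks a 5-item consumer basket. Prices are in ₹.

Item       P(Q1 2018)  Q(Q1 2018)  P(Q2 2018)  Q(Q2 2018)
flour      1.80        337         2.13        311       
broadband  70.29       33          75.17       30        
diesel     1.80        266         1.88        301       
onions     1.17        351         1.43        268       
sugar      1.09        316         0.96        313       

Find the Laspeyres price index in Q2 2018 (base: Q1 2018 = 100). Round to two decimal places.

Laspeyres price index uses base-period quantities as weights.
ΣP(Q2 2018)·Q(Q1 2018) = 2.13×337 + 75.17×33 + 1.88×266 + 1.43×351 + 0.96×316 = 717.81 + 2480.61 + 500.08 + 501.93 + 303.36 = 4503.79
ΣP(Q1 2018)·Q(Q1 2018) = 1.80×337 + 70.29×33 + 1.80×266 + 1.17×351 + 1.09×316 = 606.6 + 2319.57 + 478.8 + 410.67 + 344.44 = 4160.08
Index = 4503.79 / 4160.08 × 100 = 108.2621

108.26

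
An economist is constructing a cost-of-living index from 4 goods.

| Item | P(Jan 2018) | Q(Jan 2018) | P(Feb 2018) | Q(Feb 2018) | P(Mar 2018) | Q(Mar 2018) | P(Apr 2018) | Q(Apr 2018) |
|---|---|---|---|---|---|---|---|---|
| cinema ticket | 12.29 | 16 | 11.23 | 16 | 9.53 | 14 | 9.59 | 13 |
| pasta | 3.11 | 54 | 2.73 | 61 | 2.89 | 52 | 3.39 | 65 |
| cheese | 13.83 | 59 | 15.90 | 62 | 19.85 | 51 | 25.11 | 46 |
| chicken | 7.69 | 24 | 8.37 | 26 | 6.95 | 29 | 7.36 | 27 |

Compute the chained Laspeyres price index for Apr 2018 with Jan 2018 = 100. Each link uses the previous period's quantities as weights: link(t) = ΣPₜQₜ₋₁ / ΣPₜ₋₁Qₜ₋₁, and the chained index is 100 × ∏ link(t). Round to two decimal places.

145.32

Link Jan 2018→Feb 2018:
ΣP(Feb 2018)Q(Jan 2018) = 11.23×16 + 2.73×54 + 15.90×59 + 8.37×24 = 179.68 + 147.42 + 938.1 + 200.88 = 1466.08
ΣP(Jan 2018)Q(Jan 2018) = 12.29×16 + 3.11×54 + 13.83×59 + 7.69×24 = 196.64 + 167.94 + 815.97 + 184.56 = 1365.11
link = 1466.08/1365.11 = 1.073965
Link Feb 2018→Mar 2018:
ΣP(Mar 2018)Q(Feb 2018) = 9.53×16 + 2.89×61 + 19.85×62 + 6.95×26 = 152.48 + 176.29 + 1230.7 + 180.7 = 1740.17
ΣP(Feb 2018)Q(Feb 2018) = 11.23×16 + 2.73×61 + 15.90×62 + 8.37×26 = 179.68 + 166.53 + 985.8 + 217.62 = 1549.63
link = 1740.17/1549.63 = 1.122958
Link Mar 2018→Apr 2018:
ΣP(Apr 2018)Q(Mar 2018) = 9.59×14 + 3.39×52 + 25.11×51 + 7.36×29 = 134.26 + 176.28 + 1280.61 + 213.44 = 1804.59
ΣP(Mar 2018)Q(Mar 2018) = 9.53×14 + 2.89×52 + 19.85×51 + 6.95×29 = 133.42 + 150.28 + 1012.35 + 201.55 = 1497.6
link = 1804.59/1497.6 = 1.204988
Chained index = 100 × 1.073965 × 1.122958 × 1.204988 = 145.3237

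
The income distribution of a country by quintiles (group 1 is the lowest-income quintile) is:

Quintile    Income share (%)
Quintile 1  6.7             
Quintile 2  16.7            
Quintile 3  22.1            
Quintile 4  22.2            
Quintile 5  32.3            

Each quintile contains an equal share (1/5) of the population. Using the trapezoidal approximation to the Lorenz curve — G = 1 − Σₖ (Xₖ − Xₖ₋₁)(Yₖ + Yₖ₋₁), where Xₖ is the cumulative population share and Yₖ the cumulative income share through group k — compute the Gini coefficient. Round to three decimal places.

0.227

Cumulative income shares Yₖ: 0.0670, 0.2340, 0.4550, 0.6770, 1.0000
Σ (Xₖ−Xₖ₋₁)(Yₖ+Yₖ₋₁) = (1/5)(0.0670+0.0000) + (1/5)(0.2340+0.0670) + (1/5)(0.4550+0.2340) + (1/5)(0.6770+0.4550) + (1/5)(1.0000+0.6770)
  = 0.0134 + 0.0602 + 0.1378 + 0.2264 + 0.3354 = 0.7732
G = 1 − 0.7732 = 0.2268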